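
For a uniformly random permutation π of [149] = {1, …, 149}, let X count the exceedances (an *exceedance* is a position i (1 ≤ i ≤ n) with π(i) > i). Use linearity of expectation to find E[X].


Write X = Σ_{i=1}^{149} X_i, where X_i = 1_{π(i) > i}.
For each fixed i, π(i) is uniform over {1, …, 149} (marginal of a uniform permutation), so P[π(i) > i] = (n − i)/n. Summing: Σ_{i=1}^{149} (n − i)/n = (0 + 1 + … + 148)/149 = 149(149 − 1)/(2·149) = (149 − 1)/2.
Hence E[X] = Σ_{i=1}^{149} (149 − i)/149 = 74 ≈ 74.000000.

E[X] = 74 = 74.000000.


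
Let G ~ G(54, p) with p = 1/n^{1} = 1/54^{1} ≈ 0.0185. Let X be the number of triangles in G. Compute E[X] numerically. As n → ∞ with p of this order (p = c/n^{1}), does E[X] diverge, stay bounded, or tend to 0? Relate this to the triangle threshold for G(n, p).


Number of potential triangles: C(54, 3) = 24804.
Each occurs with probability p³ ≈ (0.0185)³ ≈ 6.35066e-06.
By linearity: E[X] = C(54, 3)·p³ ≈ 24804 · 6.35066e-06 ≈ 0.158.
Here α = 1, so p = 1/n is exactly at the triangle threshold p ~ 1/n. Asymptotically E[X] → c³/6 = 1³/6 = 1/6 ≈ 0.167, a bounded constant. In this regime the triangle count is asymptotically Poisson(c³/6).

E[X] ≈ 0.158; in regime p = Θ(1/n^{1}) E[X] stays bounded (at the triangle threshold p ~ 1/n).


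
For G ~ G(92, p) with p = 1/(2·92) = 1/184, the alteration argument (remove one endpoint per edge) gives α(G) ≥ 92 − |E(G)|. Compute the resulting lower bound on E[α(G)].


E[|E(G)|] = C(92, 2)·p = 4186 · (1/184) = 91/4.
E[α(G)] ≥ n − E[|E(G)|] = 92 − 91/4 = 277/4.
Numerically: ≈ 69.250.
(This is only a lower bound; the true E[α(G)] may be larger.)

E[α(G)] ≥ 277/4 ≈ 69.250.


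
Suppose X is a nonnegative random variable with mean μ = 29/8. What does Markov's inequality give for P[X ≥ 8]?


μ = E[X] = 29/8, a = 8.
Markov: P[X ≥ 8] ≤ μ/a = (29/8)/8 = 29/64.
Numerically: ≈ 0.453125.
(Since a = 8 > μ = 3.625000, the bound 29/64 is < 1 and informative.)

P[X ≥ 8] ≤ 29/64 ≈ 0.453125.


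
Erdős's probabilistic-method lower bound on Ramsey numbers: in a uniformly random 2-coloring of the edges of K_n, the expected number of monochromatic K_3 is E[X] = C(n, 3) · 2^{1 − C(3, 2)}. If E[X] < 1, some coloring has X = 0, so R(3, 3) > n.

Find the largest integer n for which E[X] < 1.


We need C(n, 3) · 2^{1 − 3} < 1, i.e. C(n, 3) < 2^{3 − 1} = 4.
Check values of n near the boundary:
  n = 3: C(3, 3) = 1; 1 < 4? YES
  n = 4: C(4, 3) = 4; 4 < 4? NO
  n = 5: C(5, 3) = 10; 10 < 4? NO
  n = 6: C(6, 3) = 20; 20 < 4? NO
The largest n with C(n, 3) < 4 is n = 3 (where E[X] = 1/4 ≈ 0.2500000). Hence R(3, 3) > 3, i.e. R(3, 3) ≥ 4.

Largest n = 3; hence R(3, 3) > 3.


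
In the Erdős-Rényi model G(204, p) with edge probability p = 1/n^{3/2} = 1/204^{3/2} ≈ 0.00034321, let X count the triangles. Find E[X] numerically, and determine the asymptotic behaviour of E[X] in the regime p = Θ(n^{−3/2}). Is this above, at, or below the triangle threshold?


Number of potential triangles: C(204, 3) = 1394204.
Each occurs with probability p³ ≈ (0.00034321)³ ≈ 4.0426323e-11.
By linearity: E[X] = C(204, 3)·p³ ≈ 1394204 · 4.0426323e-11 ≈ 0.00006.
Since α = 3/2 > 1, p = c/n^{3/2} = o(1/n) is below the triangle threshold p ~ 1/n. Asymptotically E[X] ~ (c³/6)·n^{3(1−α)} = (1³/6)·n^{-1.5} → 0, so by Markov's inequality G has no triangles w.h.p.

E[X] ≈ 0.00006; in regime p = Θ(1/n^{3/2}) E[X] tends to 0 (below the triangle threshold p ~ 1/n).


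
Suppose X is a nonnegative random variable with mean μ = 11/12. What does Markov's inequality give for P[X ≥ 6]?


μ = E[X] = 11/12, a = 6.
Markov: P[X ≥ 6] ≤ μ/a = (11/12)/6 = 11/72.
Numerically: ≈ 0.152778.
(Since a = 6 > μ = 0.916667, the bound 11/72 is < 1 and informative.)

P[X ≥ 6] ≤ 11/72 ≈ 0.152778.


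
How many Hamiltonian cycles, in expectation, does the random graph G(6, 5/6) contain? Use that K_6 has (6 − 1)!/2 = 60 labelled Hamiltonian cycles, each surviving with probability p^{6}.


K_6 has (6 − 1)!/2 = 60 labelled Hamiltonian cycles.
For each such Hamiltonian cycle H, let X_H = 1 if all 6 edges of H are present in G. Then P[X_H = 1] = p^{6} = (5/6)^{6} = 15625/46656.
By linearity of expectation: E[X] = Σ_H E[X_H] = 60 · p^{6} = 60 · 15625/46656 = 78125/3888.
Numerically: E[X] ≈ 20.0939.

E[X] = 60 · (5/6)^{6} = 78125/3888 ≈ 20.0939.


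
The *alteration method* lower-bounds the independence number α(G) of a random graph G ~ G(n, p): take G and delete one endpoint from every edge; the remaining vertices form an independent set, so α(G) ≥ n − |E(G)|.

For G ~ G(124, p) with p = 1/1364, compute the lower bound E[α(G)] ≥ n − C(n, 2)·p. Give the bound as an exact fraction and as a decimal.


E[|E(G)|] = C(124, 2)·p = 7626 · (1/1364) = 123/22.
E[α(G)] ≥ n − E[|E(G)|] = 124 − 123/22 = 2605/22.
Numerically: ≈ 118.4091.
(This is only a lower bound; the true E[α(G)] may be larger.)

E[α(G)] ≥ 2605/22 ≈ 118.4091.


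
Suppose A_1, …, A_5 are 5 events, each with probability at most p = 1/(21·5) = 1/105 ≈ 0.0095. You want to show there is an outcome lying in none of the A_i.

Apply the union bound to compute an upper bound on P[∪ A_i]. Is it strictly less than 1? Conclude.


Union bound: P[∪_{i=1}^{5} A_i] ≤ Σ_i P[A_i] ≤ 5·p = 5·(1/105) = 1/21.
Numerically: 1/21 ≈ 0.0476.
Is 1/21 < 1? YES.
Since P[∪ A_i] ≤ 1/21 < 1, the complement has P[∩ A_i^c] ≥ 1 − 1/21 = 20/21 > 0, so some outcome avoids every A_i.

5·p = 1/21 ≈ 0.0476; existence CERTIFIED by the union bound.


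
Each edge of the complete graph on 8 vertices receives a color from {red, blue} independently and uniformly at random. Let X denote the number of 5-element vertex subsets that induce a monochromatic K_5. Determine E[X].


Let X = Σ_S X_S over the C(8, 5) = 56 subsets S of size 5, where X_S = 1 if the K_5 on S is monochromatic.
For a fixed S, the K_5 on S has C(5, 2) = 10 edges. P[all 10 edges red] = (1/2)^10, and likewise for blue, so P[monochromatic] = 2·(1/2)^10 = 2^{1 − 10} = 1/512.
By linearity: E[X] = C(8, 5) · 2^{1 − 10} = 56 · 1/512 = 7/64.
Numerically: E[X] ≈ 0.109.

E[X] = C(8,5)·2^(1−C(5,2)) = 7/64 ≈ 0.109.


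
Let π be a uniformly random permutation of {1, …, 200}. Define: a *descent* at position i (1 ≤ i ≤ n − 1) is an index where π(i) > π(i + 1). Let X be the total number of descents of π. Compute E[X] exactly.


Write X = Σ X_I over i = 1, …, 199, with X_I the indicator of one descent.
There are 199 indicators.
For each fixed i, the pair (π(i), π(i+1)) is a uniformly random ordered pair of distinct values from {1, …, 200}; by symmetry P[π(i) > π(i+1)] = 1/2.
By linearity: E[X] = 199 · (1/2) = (200 − 1) · (1/2) = 199/2 ≈ 99.500.

E[X] = 199/2 = 99.500.


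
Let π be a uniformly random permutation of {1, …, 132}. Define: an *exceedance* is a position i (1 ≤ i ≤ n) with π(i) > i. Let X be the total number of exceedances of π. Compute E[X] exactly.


Write X = Σ_{i=1}^{132} X_i, where X_i = 1_{π(i) > i}.
For each fixed i, π(i) is uniform over {1, …, 132} (marginal of a uniform permutation), so P[π(i) > i] = (n − i)/n. Summing: Σ_{i=1}^{132} (n − i)/n = (0 + 1 + … + 131)/132 = 132(132 − 1)/(2·132) = (132 − 1)/2.
Hence E[X] = Σ_{i=1}^{132} (132 − i)/132 = 131/2 ≈ 65.5000.

E[X] = 131/2 = 65.5000.


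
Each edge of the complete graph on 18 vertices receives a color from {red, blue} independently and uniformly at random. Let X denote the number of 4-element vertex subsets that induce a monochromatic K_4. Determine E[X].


Let X = Σ_S X_S over the C(18, 4) = 3060 subsets S of size 4, where X_S = 1 if the K_4 on S is monochromatic.
For a fixed S, the K_4 on S has C(4, 2) = 6 edges. P[all 6 edges red] = (1/2)^6, and likewise for blue, so P[monochromatic] = 2·(1/2)^6 = 2^{1 − 6} = 1/32.
Summing: E[X] = C(18, 4) · 2^{1 − 6} = 3060 · 1/32 = 765/8.
Numerically: E[X] ≈ 95.625.

E[X] = C(18,4)·2^(1−C(4,2)) = 765/8 ≈ 95.625.


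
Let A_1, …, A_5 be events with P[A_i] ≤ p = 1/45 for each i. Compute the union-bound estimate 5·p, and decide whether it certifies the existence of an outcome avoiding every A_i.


Union bound: P[∪_{i=1}^{5} A_i] ≤ Σ_i P[A_i] ≤ 5·p = 5·(1/45) = 1/9.
Numerically: 1/9 ≈ 0.11111.
Is 1/9 < 1? YES.
Since P[∪ A_i] ≤ 1/9 < 1, the complement has P[∩ A_i^c] ≥ 1 − 1/9 = 8/9 > 0, so some outcome avoids every A_i.

5·p = 1/9 ≈ 0.11111; existence CERTIFIED by the union bound.


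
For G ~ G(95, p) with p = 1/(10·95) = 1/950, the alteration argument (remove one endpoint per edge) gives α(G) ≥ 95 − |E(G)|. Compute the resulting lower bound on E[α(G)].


E[|E(G)|] = C(95, 2)·p = 4465 · (1/950) = 47/10.
E[α(G)] ≥ n − E[|E(G)|] = 95 − 47/10 = 903/10.
Numerically: ≈ 90.30000.
(This is only a lower bound; the true E[α(G)] may be larger.)

E[α(G)] ≥ 903/10 ≈ 90.30000.


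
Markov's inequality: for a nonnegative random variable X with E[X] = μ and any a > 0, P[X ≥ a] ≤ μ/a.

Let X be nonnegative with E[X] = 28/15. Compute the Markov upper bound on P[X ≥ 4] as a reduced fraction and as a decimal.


μ = E[X] = 28/15, a = 4.
Markov: P[X ≥ 4] ≤ μ/a = (28/15)/4 = 7/15.
Numerically: ≈ 0.466667.
(Since a = 4 > μ = 1.866667, the bound 7/15 is < 1 and informative.)

P[X ≥ 4] ≤ 7/15 ≈ 0.466667.


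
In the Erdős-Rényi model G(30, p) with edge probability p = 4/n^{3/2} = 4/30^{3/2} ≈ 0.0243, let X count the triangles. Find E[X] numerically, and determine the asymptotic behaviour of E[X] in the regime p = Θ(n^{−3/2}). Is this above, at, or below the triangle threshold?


Number of potential triangles: C(30, 3) = 4060.
Each occurs with probability p³ ≈ (0.0243)³ ≈ 1.44256e-05.
By linearity: E[X] = C(30, 3)·p³ ≈ 4060 · 1.44256e-05 ≈ 0.059.
Since α = 3/2 > 1, p = c/n^{3/2} = o(1/n) is below the triangle threshold p ~ 1/n. Asymptotically E[X] ~ (c³/6)·n^{3(1−α)} = (4³/6)·n^{-1.5} → 0, so by Markov's inequality G has no triangles w.h.p.

E[X] ≈ 0.059; in regime p = Θ(1/n^{3/2}) E[X] tends to 0 (below the triangle threshold p ~ 1/n).


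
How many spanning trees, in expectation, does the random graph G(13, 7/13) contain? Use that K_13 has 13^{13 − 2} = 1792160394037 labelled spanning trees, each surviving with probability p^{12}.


K_13 has 13^{13 − 2} = 1792160394037 labelled spanning trees.
For each such spanning tree H, let X_H = 1 if all 12 edges of H are present in G. Then P[X_H = 1] = p^{12} = (7/13)^{12} = 13841287201/23298085122481.
By linearity of expectation: E[X] = Σ_H E[X_H] = 1792160394037 · p^{12} = 1792160394037 · 13841287201/23298085122481 = 13841287201/13.
Numerically: E[X] ≈ 1.06471e+09.

E[X] = 1792160394037 · (7/13)^{12} = 13841287201/13 ≈ 1.06471e+09.


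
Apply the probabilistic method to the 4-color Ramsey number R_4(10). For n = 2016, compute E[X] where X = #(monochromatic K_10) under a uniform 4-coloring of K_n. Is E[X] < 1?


E[X] = C(2016, 10) · 4^{1 − 45} = 298835995845288230309989008 · 4^{−44} = 298835995845288230309989008/309485009821345068724781056.
As a reduced fraction: E[X] = 18677249740330514394374313/19342813113834066795298816 ≈ 0.9655912.
Is E[X] < 1? YES.
Since E[X] < 1, there exists a 4-coloring of K_{2016} with no monochromatic K_10; hence R_4(10) > 2016.

E[X] = 18677249740330514394374313/19342813113834066795298816 ≈ 0.9655912; E[X] < 1, so R_4(10) > 2016.


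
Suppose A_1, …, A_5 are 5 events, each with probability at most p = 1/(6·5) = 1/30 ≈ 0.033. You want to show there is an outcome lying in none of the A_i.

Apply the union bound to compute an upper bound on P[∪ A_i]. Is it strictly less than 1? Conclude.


Union bound: P[∪_{i=1}^{5} A_i] ≤ Σ_i P[A_i] ≤ 5·p = 5·(1/30) = 1/6.
Numerically: 1/6 ≈ 0.167.
Is 1/6 < 1? YES.
Since P[∪ A_i] ≤ 1/6 < 1, the complement has P[∩ A_i^c] ≥ 1 − 1/6 = 5/6 > 0, so some outcome avoids every A_i.

5·p = 1/6 ≈ 0.167; existence CERTIFIED by the union bound.


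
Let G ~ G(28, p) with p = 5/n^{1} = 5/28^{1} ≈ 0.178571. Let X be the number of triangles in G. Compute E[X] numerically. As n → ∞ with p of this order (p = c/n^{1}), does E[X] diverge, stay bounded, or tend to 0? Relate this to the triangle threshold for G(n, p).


Number of potential triangles: C(28, 3) = 3276.
Each occurs with probability p³ ≈ (0.178571)³ ≈ 5.69424198e-03.
By linearity: E[X] = C(28, 3)·p³ ≈ 3276 · 5.69424198e-03 ≈ 18.654337.
Here α = 1, so p = 5/n is exactly at the triangle threshold p ~ 1/n. Asymptotically E[X] → c³/6 = 5³/6 = 125/6 ≈ 20.833333, a bounded constant. In this regime the triangle count is asymptotically Poisson(c³/6).

E[X] ≈ 18.654337; in regime p = Θ(1/n^{1}) E[X] stays bounded (at the triangle threshold p ~ 1/n).


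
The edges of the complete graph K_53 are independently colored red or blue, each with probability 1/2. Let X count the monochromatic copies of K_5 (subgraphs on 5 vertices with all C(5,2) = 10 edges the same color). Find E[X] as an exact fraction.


Let X = Σ_S X_S over the C(53, 5) = 2869685 subsets S of size 5, where X_S = 1 if the K_5 on S is monochromatic.
For a fixed S, the K_5 on S has C(5, 2) = 10 edges. P[all 10 edges red] = (1/2)^10, and likewise for blue, so P[monochromatic] = 2·(1/2)^10 = 2^{1 − 10} = 1/512.
Summing: E[X] = C(53, 5) · 2^{1 − 10} = 2869685 · 1/512 = 2869685/512.
Numerically: E[X] ≈ 5604.8535.

E[X] = C(53,5)·2^(1−C(5,2)) = 2869685/512 ≈ 5604.8535.


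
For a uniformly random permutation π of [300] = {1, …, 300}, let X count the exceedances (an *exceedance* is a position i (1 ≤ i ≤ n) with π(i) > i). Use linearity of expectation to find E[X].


Write X = Σ_{i=1}^{300} X_i, where X_i = 1_{π(i) > i}.
For each fixed i, π(i) is uniform over {1, …, 300} (marginal of a uniform permutation), so P[π(i) > i] = (n − i)/n. Summing: Σ_{i=1}^{300} (n − i)/n = (0 + 1 + … + 299)/300 = 300(300 − 1)/(2·300) = (300 − 1)/2.
Hence E[X] = Σ_{i=1}^{300} (300 − i)/300 = 299/2 ≈ 149.500000.

E[X] = 299/2 = 149.500000.


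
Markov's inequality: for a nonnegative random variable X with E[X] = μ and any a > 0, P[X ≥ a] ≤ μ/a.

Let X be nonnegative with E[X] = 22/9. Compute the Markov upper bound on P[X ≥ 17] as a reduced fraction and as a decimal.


μ = E[X] = 22/9, a = 17.
Markov: P[X ≥ 17] ≤ μ/a = (22/9)/17 = 22/153.
Numerically: ≈ 0.1438.
(Since a = 17 > μ = 2.4444, the bound 22/153 is < 1 and informative.)

P[X ≥ 17] ≤ 22/153 ≈ 0.1438.


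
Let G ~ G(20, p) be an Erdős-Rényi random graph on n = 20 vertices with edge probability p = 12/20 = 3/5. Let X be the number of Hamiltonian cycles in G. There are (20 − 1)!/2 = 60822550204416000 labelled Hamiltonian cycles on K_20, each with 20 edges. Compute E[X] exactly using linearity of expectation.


K_20 has (20 − 1)!/2 = 60822550204416000 labelled Hamiltonian cycles.
For each such Hamiltonian cycle H, let X_H = 1 if all 20 edges of H are present in G. Then P[X_H = 1] = p^{20} = (3/5)^{20} = 3486784401/95367431640625.
By linearity: E[X] = Σ_H E[X_H] = 60822550204416000 · p^{20} = 60822550204416000 · 3486784401/95367431640625 = 1696600954254376560918528/762939453125.
Numerically: E[X] ≈ 2.22377e+12.

E[X] = 60822550204416000 · (3/5)^{20} = 1696600954254376560918528/762939453125 ≈ 2.22377e+12.


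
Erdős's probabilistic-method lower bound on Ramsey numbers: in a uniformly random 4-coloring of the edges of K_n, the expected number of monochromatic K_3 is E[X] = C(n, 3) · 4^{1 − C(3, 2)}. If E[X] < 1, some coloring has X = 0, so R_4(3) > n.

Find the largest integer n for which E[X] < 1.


We need C(n, 3) · 4^{1 − 3} < 1, i.e. C(n, 3) < 4^{3 − 1} = 16.
Check values of n near the boundary:
  n = 3: C(3, 3) = 1; 1 < 16? YES
  n = 4: C(4, 3) = 4; 4 < 16? YES
  n = 5: C(5, 3) = 10; 10 < 16? YES
  n = 6: C(6, 3) = 20; 20 < 16? NO
  n = 7: C(7, 3) = 35; 35 < 16? NO
The largest n with C(n, 3) < 16 is n = 5 (where E[X] = 5/8 ≈ 0.6250000). Hence R_4(3) > 5, i.e. R_4(3) ≥ 6.

Largest n = 5; hence R_4(3) > 5.


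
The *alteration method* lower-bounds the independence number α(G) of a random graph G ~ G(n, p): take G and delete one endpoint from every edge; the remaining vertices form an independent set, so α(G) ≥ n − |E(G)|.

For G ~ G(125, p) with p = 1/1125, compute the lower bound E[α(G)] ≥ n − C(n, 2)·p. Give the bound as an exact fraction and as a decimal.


E[|E(G)|] = C(125, 2)·p = 7750 · (1/1125) = 62/9.
E[α(G)] ≥ n − E[|E(G)|] = 125 − 62/9 = 1063/9.
Numerically: ≈ 118.111.
(This is only a lower bound; the true E[α(G)] may be larger.)

E[α(G)] ≥ 1063/9 ≈ 118.111.


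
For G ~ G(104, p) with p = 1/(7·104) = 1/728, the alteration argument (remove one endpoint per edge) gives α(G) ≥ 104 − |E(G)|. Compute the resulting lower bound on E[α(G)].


E[|E(G)|] = C(104, 2)·p = 5356 · (1/728) = 103/14.
E[α(G)] ≥ n − E[|E(G)|] = 104 − 103/14 = 1353/14.
Numerically: ≈ 96.642857.
(This is only a lower bound; the true E[α(G)] may be larger.)

E[α(G)] ≥ 1353/14 ≈ 96.642857.


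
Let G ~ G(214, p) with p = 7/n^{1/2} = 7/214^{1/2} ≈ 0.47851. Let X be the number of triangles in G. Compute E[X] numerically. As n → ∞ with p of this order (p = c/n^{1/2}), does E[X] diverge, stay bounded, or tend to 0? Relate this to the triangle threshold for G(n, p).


Number of potential triangles: C(214, 3) = 1610564.
Each occurs with probability p³ ≈ (0.47851)³ ≈ 1.0956541e-01.
By linearity: E[X] = C(214, 3)·p³ ≈ 1610564 · 1.0956541e-01 ≈ 176462.10166.
Since α = 1/2 < 1, p = c/n^{1/2} ≫ 1/n is above the triangle threshold p ~ 1/n. Asymptotically E[X] ~ (c³/6)·n^{3(1−α)} = (7³/6)·n^{1.5} → ∞; triangles are abundant w.h.p.

E[X] ≈ 176462.10166; in regime p = Θ(1/n^{1/2}) E[X] diverges (above the triangle threshold p ~ 1/n).


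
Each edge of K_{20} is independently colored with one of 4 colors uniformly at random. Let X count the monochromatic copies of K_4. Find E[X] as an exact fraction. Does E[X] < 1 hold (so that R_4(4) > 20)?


E[X] = C(20, 4) · 4^{1 − 6} = 4845 · 4^{−5} = 4845/1024.
As a reduced fraction: E[X] = 4845/1024 ≈ 4.731445.
Is E[X] < 1? NO.
Since E[X] ≥ 1, the first-moment bound is inconclusive at n = 20; it does NOT by itself certify R_4(4) > 20.

E[X] = 4845/1024 ≈ 4.731445; E[X] ≥ 1; first-moment method inconclusive here.


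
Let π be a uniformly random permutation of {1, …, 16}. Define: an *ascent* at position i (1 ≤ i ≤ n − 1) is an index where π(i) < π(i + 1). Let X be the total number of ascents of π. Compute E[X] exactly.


Write X = Σ X_I over i = 1, …, 15, with X_I the indicator of one ascent.
There are 15 indicators.
For each fixed i, the pair (π(i), π(i+1)) is a uniformly random ordered pair of distinct values from {1, …, 16}; by symmetry P[π(i) < π(i+1)] = 1/2.
By linearity: E[X] = 15 · (1/2) = (16 − 1) · (1/2) = 15/2 ≈ 7.50000.

E[X] = 15/2 = 7.50000.


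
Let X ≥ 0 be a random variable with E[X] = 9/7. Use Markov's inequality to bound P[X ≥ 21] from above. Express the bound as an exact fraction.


μ = E[X] = 9/7, a = 21.
Markov: P[X ≥ 21] ≤ μ/a = (9/7)/21 = 3/49.
Numerically: ≈ 0.061224.
(Since a = 21 > μ = 1.285714, the bound 3/49 is < 1 and informative.)

P[X ≥ 21] ≤ 3/49 ≈ 0.061224.


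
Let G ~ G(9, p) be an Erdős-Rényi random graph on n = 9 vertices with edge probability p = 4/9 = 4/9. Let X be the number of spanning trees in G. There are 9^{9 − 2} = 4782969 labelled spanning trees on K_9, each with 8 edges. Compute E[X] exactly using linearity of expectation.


K_9 has 9^{9 − 2} = 4782969 labelled spanning trees.
For each such spanning tree H, let X_H = 1 if all 8 edges of H are present in G. Then P[X_H = 1] = p^{8} = (4/9)^{8} = 65536/43046721.
Summing the indicators: E[X] = Σ_H E[X_H] = 4782969 · p^{8} = 4782969 · 65536/43046721 = 65536/9.
Numerically: E[X] ≈ 7281.78.

E[X] = 4782969 · (4/9)^{8} = 65536/9 ≈ 7281.78.


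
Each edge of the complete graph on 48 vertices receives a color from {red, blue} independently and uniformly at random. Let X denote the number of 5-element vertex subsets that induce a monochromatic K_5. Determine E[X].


Let X = Σ_S X_S over the C(48, 5) = 1712304 subsets S of size 5, where X_S = 1 if the K_5 on S is monochromatic.
For a fixed S, the K_5 on S has C(5, 2) = 10 edges. P[all 10 edges red] = (1/2)^10, and likewise for blue, so P[monochromatic] = 2·(1/2)^10 = 2^{1 − 10} = 1/512.
By linearity of expectation: E[X] = C(48, 5) · 2^{1 − 10} = 1712304 · 1/512 = 107019/32.
Numerically: E[X] ≈ 3344.3438.

E[X] = C(48,5)·2^(1−C(5,2)) = 107019/32 ≈ 3344.3438.


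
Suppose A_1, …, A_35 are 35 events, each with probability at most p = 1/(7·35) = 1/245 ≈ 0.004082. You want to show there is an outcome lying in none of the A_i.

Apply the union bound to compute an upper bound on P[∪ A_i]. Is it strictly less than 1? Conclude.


Union bound: P[∪_{i=1}^{35} A_i] ≤ Σ_i P[A_i] ≤ 35·p = 35·(1/245) = 1/7.
Numerically: 1/7 ≈ 0.142857.
Is 1/7 < 1? YES.
Since P[∪ A_i] ≤ 1/7 < 1, the complement has P[∩ A_i^c] ≥ 1 − 1/7 = 6/7 > 0, so some outcome avoids every A_i.

35·p = 1/7 ≈ 0.142857; existence CERTIFIED by the union bound.


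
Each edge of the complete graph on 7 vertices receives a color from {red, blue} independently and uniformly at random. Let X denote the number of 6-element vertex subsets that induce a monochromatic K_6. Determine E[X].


Let X = Σ_S X_S over the C(7, 6) = 7 subsets S of size 6, where X_S = 1 if the K_6 on S is monochromatic.
For a fixed S, the K_6 on S has C(6, 2) = 15 edges. P[all 15 edges red] = (1/2)^15, and likewise for blue, so P[monochromatic] = 2·(1/2)^15 = 2^{1 − 15} = 1/16384.
By linearity of expectation: E[X] = C(7, 6) · 2^{1 − 15} = 7 · 1/16384 = 7/16384.
Numerically: E[X] ≈ 0.0004.

E[X] = C(7,6)·2^(1−C(6,2)) = 7/16384 ≈ 0.0004.


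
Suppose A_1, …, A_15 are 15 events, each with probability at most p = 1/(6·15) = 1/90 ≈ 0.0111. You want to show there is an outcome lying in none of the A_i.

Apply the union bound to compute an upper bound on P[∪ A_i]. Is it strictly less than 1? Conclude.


Union bound: P[∪_{i=1}^{15} A_i] ≤ Σ_i P[A_i] ≤ 15·p = 15·(1/90) = 1/6.
Numerically: 1/6 ≈ 0.1667.
Is 1/6 < 1? YES.
Since P[∪ A_i] ≤ 1/6 < 1, the complement has P[∩ A_i^c] ≥ 1 − 1/6 = 5/6 > 0, so some outcome avoids every A_i.

15·p = 1/6 ≈ 0.1667; existence CERTIFIED by the union bound.


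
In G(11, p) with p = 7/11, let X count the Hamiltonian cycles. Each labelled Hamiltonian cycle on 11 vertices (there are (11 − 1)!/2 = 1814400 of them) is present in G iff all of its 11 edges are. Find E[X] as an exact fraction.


K_11 has (11 − 1)!/2 = 1814400 labelled Hamiltonian cycles.
For each such Hamiltonian cycle H, let X_H = 1 if all 11 edges of H are present in G. Then P[X_H = 1] = p^{11} = (7/11)^{11} = 1977326743/285311670611.
Summing the indicators: E[X] = Σ_H E[X_H] = 1814400 · p^{11} = 1814400 · 1977326743/285311670611 = 3587661642499200/285311670611.
Numerically: E[X] ≈ 1.257e+04.

E[X] = 1814400 · (7/11)^{11} = 3587661642499200/285311670611 ≈ 1.257e+04.


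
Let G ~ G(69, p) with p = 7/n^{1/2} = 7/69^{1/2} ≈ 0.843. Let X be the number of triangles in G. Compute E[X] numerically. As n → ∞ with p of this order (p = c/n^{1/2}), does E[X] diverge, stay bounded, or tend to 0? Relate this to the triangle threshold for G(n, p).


Number of potential triangles: C(69, 3) = 52394.
Each occurs with probability p³ ≈ (0.843)³ ≈ 5.98440e-01.
By linearity: E[X] = C(69, 3)·p³ ≈ 52394 · 5.98440e-01 ≈ 31354.656.
Since α = 1/2 < 1, p = c/n^{1/2} ≫ 1/n is above the triangle threshold p ~ 1/n. Asymptotically E[X] ~ (c³/6)·n^{3(1−α)} = (7³/6)·n^{1.5} → ∞; triangles are abundant w.h.p.

E[X] ≈ 31354.656; in regime p = Θ(1/n^{1/2}) E[X] diverges (above the triangle threshold p ~ 1/n).


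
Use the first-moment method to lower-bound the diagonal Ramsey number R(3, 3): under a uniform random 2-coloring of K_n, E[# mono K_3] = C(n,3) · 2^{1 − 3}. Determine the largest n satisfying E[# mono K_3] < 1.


We need C(n, 3) · 2^{1 − 3} < 1, i.e. C(n, 3) < 2^{3 − 1} = 4.
Check values of n near the boundary:
  n = 3: C(3, 3) = 1; 1 < 4? YES
  n = 4: C(4, 3) = 4; 4 < 4? NO
  n = 5: C(5, 3) = 10; 10 < 4? NO
The largest n with C(n, 3) < 4 is n = 3 (where E[X] = 1/4 ≈ 0.25000). Hence R(3, 3) > 3, i.e. R(3, 3) ≥ 4.

Largest n = 3; hence R(3, 3) > 3.


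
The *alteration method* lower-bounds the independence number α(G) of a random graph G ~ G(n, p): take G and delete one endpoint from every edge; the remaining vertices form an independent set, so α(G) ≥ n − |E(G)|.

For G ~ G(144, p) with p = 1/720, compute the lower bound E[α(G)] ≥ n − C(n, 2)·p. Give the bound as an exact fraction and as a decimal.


E[|E(G)|] = C(144, 2)·p = 10296 · (1/720) = 143/10.
E[α(G)] ≥ n − E[|E(G)|] = 144 − 143/10 = 1297/10.
Numerically: ≈ 129.70000.
(This is only a lower bound; the true E[α(G)] may be larger.)

E[α(G)] ≥ 1297/10 ≈ 129.70000.


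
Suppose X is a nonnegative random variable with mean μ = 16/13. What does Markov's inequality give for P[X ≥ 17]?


μ = E[X] = 16/13, a = 17.
Markov: P[X ≥ 17] ≤ μ/a = (16/13)/17 = 16/221.
Numerically: ≈ 0.07240.
(Since a = 17 > μ = 1.23077, the bound 16/221 is < 1 and informative.)

P[X ≥ 17] ≤ 16/221 ≈ 0.07240.


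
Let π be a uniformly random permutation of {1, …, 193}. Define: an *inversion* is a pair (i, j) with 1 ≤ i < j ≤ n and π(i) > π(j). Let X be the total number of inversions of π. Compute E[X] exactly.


Write X = Σ X_I over the C(193, 2) = 18528 pairs i < j, with X_I the indicator of one inversion.
There are 18528 indicators.
For each fixed pair i < j, the values π(i) and π(j) are two distinct elements of {1, …, 193} in uniformly random order; by symmetry P[π(i) > π(j)] = 1/2.
By linearity: E[X] = 18528 · (1/2) = C(193, 2) · (1/2) = 18528/2 = 9264 ≈ 9264.000000.

E[X] = 9264 = 9264.000000.


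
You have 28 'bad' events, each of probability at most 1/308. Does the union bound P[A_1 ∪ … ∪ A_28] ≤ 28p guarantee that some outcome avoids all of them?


Union bound: P[∪_{i=1}^{28} A_i] ≤ Σ_i P[A_i] ≤ 28·p = 28·(1/308) = 1/11.
Numerically: 1/11 ≈ 0.090909.
Is 1/11 < 1? YES.
Since P[∪ A_i] ≤ 1/11 < 1, the complement has P[∩ A_i^c] ≥ 1 − 1/11 = 10/11 > 0, so some outcome avoids every A_i.

28·p = 1/11 ≈ 0.090909; existence CERTIFIED by the union bound.


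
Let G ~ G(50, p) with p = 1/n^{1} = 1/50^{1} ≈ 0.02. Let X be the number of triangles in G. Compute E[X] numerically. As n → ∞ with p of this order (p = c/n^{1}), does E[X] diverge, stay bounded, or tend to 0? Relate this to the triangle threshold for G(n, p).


Number of potential triangles: C(50, 3) = 19600.
Each occurs with probability p³ ≈ (0.02)³ ≈ 8.0000000e-06.
By linearity: E[X] = C(50, 3)·p³ ≈ 19600 · 8.0000000e-06 ≈ 0.15680.
Here α = 1, so p = 1/n is exactly at the triangle threshold p ~ 1/n. Asymptotically E[X] → c³/6 = 1³/6 = 1/6 ≈ 0.16667, a bounded constant. In this regime the triangle count is asymptotically Poisson(c³/6).

E[X] ≈ 0.15680; in regime p = Θ(1/n^{1}) E[X] stays bounded (at the triangle threshold p ~ 1/n).


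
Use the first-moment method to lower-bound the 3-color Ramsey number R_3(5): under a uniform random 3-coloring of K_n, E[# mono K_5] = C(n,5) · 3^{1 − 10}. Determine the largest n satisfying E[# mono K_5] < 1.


We need C(n, 5) · 3^{1 − 10} < 1, i.e. C(n, 5) < 3^{10 − 1} = 19683.
Check values of n near the boundary:
  n = 14: C(14, 5) = 2002; 2002 < 19683? YES
  n = 15: C(15, 5) = 3003; 3003 < 19683? YES
  n = 16: C(16, 5) = 4368; 4368 < 19683? YES
  n = 17: C(17, 5) = 6188; 6188 < 19683? YES
  n = 18: C(18, 5) = 8568; 8568 < 19683? YES
  n = 19: C(19, 5) = 11628; 11628 < 19683? YES
  n = 20: C(20, 5) = 15504; 15504 < 19683? YES
  n = 21: C(21, 5) = 20349; 20349 < 19683? NO
The largest n with C(n, 5) < 19683 is n = 20 (where E[X] = 5168/6561 ≈ 0.7877). Hence R_3(5) > 20, i.e. R_3(5) ≥ 21.

Largest n = 20; hence R_3(5) > 20.


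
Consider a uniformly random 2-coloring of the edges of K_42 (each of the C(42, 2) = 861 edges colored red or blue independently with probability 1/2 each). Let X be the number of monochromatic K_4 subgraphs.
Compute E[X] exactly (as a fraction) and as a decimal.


Let X = Σ_S X_S over the C(42, 4) = 111930 subsets S of size 4, where X_S = 1 if the K_4 on S is monochromatic.
For a fixed S, the K_4 on S has C(4, 2) = 6 edges. P[all 6 edges red] = (1/2)^6, and likewise for blue, so P[monochromatic] = 2·(1/2)^6 = 2^{1 − 6} = 1/32.
Summing: E[X] = C(42, 4) · 2^{1 − 6} = 111930 · 1/32 = 55965/16.
Numerically: E[X] ≈ 3497.81250.

E[X] = C(42,4)·2^(1−C(4,2)) = 55965/16 ≈ 3497.81250.


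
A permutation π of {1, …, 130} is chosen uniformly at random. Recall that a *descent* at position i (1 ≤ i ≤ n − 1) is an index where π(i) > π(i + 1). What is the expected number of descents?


Write X = Σ X_I over i = 1, …, 129, with X_I the indicator of one descent.
There are 129 indicators.
For each fixed i, the pair (π(i), π(i+1)) is a uniformly random ordered pair of distinct values from {1, …, 130}; by symmetry P[π(i) > π(i+1)] = 1/2.
By linearity: E[X] = 129 · (1/2) = (130 − 1) · (1/2) = 129/2 ≈ 64.5000.

E[X] = 129/2 = 64.5000.


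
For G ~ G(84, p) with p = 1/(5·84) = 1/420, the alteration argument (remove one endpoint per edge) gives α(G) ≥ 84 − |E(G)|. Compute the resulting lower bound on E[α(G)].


E[|E(G)|] = C(84, 2)·p = 3486 · (1/420) = 83/10.
E[α(G)] ≥ n − E[|E(G)|] = 84 − 83/10 = 757/10.
Numerically: ≈ 75.700000.
(This is only a lower bound; the true E[α(G)] may be larger.)

E[α(G)] ≥ 757/10 ≈ 75.700000.


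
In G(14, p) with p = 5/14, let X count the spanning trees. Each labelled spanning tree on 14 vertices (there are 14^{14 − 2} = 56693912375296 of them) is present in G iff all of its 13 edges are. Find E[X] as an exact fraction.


K_14 has 14^{14 − 2} = 56693912375296 labelled spanning trees.
For each such spanning tree H, let X_H = 1 if all 13 edges of H are present in G. Then P[X_H = 1] = p^{13} = (5/14)^{13} = 1220703125/793714773254144.
By linearity: E[X] = Σ_H E[X_H] = 56693912375296 · p^{13} = 56693912375296 · 1220703125/793714773254144 = 1220703125/14.
Numerically: E[X] ≈ 8.71931e+07.

E[X] = 56693912375296 · (5/14)^{13} = 1220703125/14 ≈ 8.71931e+07.


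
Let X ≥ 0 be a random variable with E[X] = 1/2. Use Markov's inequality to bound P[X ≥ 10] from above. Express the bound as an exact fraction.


μ = E[X] = 1/2, a = 10.
Markov: P[X ≥ 10] ≤ μ/a = (1/2)/10 = 1/20.
Numerically: ≈ 0.050.
(Since a = 10 > μ = 0.500, the bound 1/20 is < 1 and informative.)

P[X ≥ 10] ≤ 1/20 ≈ 0.050.


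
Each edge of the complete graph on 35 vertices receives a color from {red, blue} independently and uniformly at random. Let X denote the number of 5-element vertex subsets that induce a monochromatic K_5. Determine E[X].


Let X = Σ_S X_S over the C(35, 5) = 324632 subsets S of size 5, where X_S = 1 if the K_5 on S is monochromatic.
For a fixed S, the K_5 on S has C(5, 2) = 10 edges. P[all 10 edges red] = (1/2)^10, and likewise for blue, so P[monochromatic] = 2·(1/2)^10 = 2^{1 − 10} = 1/512.
Summing: E[X] = C(35, 5) · 2^{1 − 10} = 324632 · 1/512 = 40579/64.
Numerically: E[X] ≈ 634.04688.

E[X] = C(35,5)·2^(1−C(5,2)) = 40579/64 ≈ 634.04688.


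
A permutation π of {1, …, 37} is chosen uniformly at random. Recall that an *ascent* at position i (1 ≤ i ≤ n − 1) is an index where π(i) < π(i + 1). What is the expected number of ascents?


Write X = Σ X_I over i = 1, …, 36, with X_I the indicator of one ascent.
There are 36 indicators.
For each fixed i, the pair (π(i), π(i+1)) is a uniformly random ordered pair of distinct values from {1, …, 37}; by symmetry P[π(i) < π(i+1)] = 1/2.
By linearity: E[X] = 36 · (1/2) = (37 − 1) · (1/2) = 18 ≈ 18.000000.

E[X] = 18 = 18.000000.


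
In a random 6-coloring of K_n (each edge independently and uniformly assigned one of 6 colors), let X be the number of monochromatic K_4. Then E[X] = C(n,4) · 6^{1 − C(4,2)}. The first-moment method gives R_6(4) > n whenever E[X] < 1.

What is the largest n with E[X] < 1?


We need C(n, 4) · 6^{1 − 6} < 1, i.e. C(n, 4) < 6^{6 − 1} = 7776.
Check values of n near the boundary:
  n = 21: C(21, 4) = 5985; 5985 < 7776? YES
  n = 22: C(22, 4) = 7315; 7315 < 7776? YES
  n = 23: C(23, 4) = 8855; 8855 < 7776? NO
  n = 24: C(24, 4) = 10626; 10626 < 7776? NO
The largest n with C(n, 4) < 7776 is n = 22 (where E[X] = 7315/7776 ≈ 0.941). Hence R_6(4) > 22, i.e. R_6(4) ≥ 23.

Largest n = 22; hence R_6(4) > 22.


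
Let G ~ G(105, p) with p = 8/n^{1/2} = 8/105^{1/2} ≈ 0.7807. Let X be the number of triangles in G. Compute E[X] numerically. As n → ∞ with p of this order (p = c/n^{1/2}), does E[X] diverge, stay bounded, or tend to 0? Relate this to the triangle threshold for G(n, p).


Number of potential triangles: C(105, 3) = 187460.
Each occurs with probability p³ ≈ (0.7807)³ ≈ 4.758675e-01.
By linearity: E[X] = C(105, 3)·p³ ≈ 187460 · 4.758675e-01 ≈ 89206.1148.
Since α = 1/2 < 1, p = c/n^{1/2} ≫ 1/n is above the triangle threshold p ~ 1/n. Asymptotically E[X] ~ (c³/6)·n^{3(1−α)} = (8³/6)·n^{1.5} → ∞; triangles are abundant w.h.p.

E[X] ≈ 89206.1148; in regime p = Θ(1/n^{1/2}) E[X] diverges (above the triangle threshold p ~ 1/n).


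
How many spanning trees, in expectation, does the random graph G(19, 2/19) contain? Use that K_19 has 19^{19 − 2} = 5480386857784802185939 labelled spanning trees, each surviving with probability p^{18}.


K_19 has 19^{19 − 2} = 5480386857784802185939 labelled spanning trees.
For each such spanning tree H, let X_H = 1 if all 18 edges of H are present in G. Then P[X_H = 1] = p^{18} = (2/19)^{18} = 262144/104127350297911241532841.
Summing the indicators: E[X] = Σ_H E[X_H] = 5480386857784802185939 · p^{18} = 5480386857784802185939 · 262144/104127350297911241532841 = 262144/19.
Numerically: E[X] ≈ 13797.1.

E[X] = 5480386857784802185939 · (2/19)^{18} = 262144/19 ≈ 13797.1.


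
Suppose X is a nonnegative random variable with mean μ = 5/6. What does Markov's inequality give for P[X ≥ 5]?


μ = E[X] = 5/6, a = 5.
Markov: P[X ≥ 5] ≤ μ/a = (5/6)/5 = 1/6.
Numerically: ≈ 0.166667.
(Since a = 5 > μ = 0.833333, the bound 1/6 is < 1 and informative.)

P[X ≥ 5] ≤ 1/6 ≈ 0.166667.


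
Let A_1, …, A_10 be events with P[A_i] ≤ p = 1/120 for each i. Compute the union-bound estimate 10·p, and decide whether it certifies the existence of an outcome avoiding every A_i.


Union bound: P[∪_{i=1}^{10} A_i] ≤ Σ_i P[A_i] ≤ 10·p = 10·(1/120) = 1/12.
Numerically: 1/12 ≈ 0.083.
Is 1/12 < 1? YES.
Since P[∪ A_i] ≤ 1/12 < 1, the complement has P[∩ A_i^c] ≥ 1 − 1/12 = 11/12 > 0, so some outcome avoids every A_i.

10·p = 1/12 ≈ 0.083; existence CERTIFIED by the union bound.


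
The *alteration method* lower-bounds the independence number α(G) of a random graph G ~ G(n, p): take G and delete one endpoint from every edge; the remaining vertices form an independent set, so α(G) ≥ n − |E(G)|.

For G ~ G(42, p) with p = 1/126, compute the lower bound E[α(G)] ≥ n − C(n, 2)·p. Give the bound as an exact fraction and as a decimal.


E[|E(G)|] = C(42, 2)·p = 861 · (1/126) = 41/6.
E[α(G)] ≥ n − E[|E(G)|] = 42 − 41/6 = 211/6.
Numerically: ≈ 35.167.
(This is only a lower bound; the true E[α(G)] may be larger.)

E[α(G)] ≥ 211/6 ≈ 35.167.


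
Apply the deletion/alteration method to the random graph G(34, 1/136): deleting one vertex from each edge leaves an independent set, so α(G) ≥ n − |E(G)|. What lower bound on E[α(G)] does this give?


E[|E(G)|] = C(34, 2)·p = 561 · (1/136) = 33/8.
E[α(G)] ≥ n − E[|E(G)|] = 34 − 33/8 = 239/8.
Numerically: ≈ 29.875.
(This is only a lower bound; the true E[α(G)] may be larger.)

E[α(G)] ≥ 239/8 ≈ 29.875.


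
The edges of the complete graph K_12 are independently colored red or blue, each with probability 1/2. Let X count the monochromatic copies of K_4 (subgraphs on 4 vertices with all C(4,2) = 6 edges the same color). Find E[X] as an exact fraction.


Let X = Σ_S X_S over the C(12, 4) = 495 subsets S of size 4, where X_S = 1 if the K_4 on S is monochromatic.
For a fixed S, the K_4 on S has C(4, 2) = 6 edges. P[all 6 edges red] = (1/2)^6, and likewise for blue, so P[monochromatic] = 2·(1/2)^6 = 2^{1 − 6} = 1/32.
By linearity: E[X] = C(12, 4) · 2^{1 − 6} = 495 · 1/32 = 495/32.
Numerically: E[X] ≈ 15.469.

E[X] = C(12,4)·2^(1−C(4,2)) = 495/32 ≈ 15.469.


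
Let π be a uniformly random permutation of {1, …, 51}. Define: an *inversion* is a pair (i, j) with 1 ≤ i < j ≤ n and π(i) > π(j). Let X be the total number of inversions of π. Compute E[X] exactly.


Write X = Σ X_I over the C(51, 2) = 1275 pairs i < j, with X_I the indicator of one inversion.
There are 1275 indicators.
For each fixed pair i < j, the values π(i) and π(j) are two distinct elements of {1, …, 51} in uniformly random order; by symmetry P[π(i) > π(j)] = 1/2.
By linearity: E[X] = 1275 · (1/2) = C(51, 2) · (1/2) = 1275/2 = 1275/2 ≈ 637.500.

E[X] = 1275/2 = 637.500.


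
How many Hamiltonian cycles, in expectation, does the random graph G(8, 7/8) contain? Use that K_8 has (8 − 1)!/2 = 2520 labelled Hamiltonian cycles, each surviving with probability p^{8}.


K_8 has (8 − 1)!/2 = 2520 labelled Hamiltonian cycles.
For each such Hamiltonian cycle H, let X_H = 1 if all 8 edges of H are present in G. Then P[X_H = 1] = p^{8} = (7/8)^{8} = 5764801/16777216.
Summing the indicators: E[X] = Σ_H E[X_H] = 2520 · p^{8} = 2520 · 5764801/16777216 = 1815912315/2097152.
Numerically: E[X] ≈ 866.

E[X] = 2520 · (7/8)^{8} = 1815912315/2097152 ≈ 866.


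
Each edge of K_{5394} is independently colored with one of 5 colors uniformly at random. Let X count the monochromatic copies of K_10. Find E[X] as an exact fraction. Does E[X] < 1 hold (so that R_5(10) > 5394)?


E[X] = C(5394, 10) · 5^{1 − 45} = 5697982524930156243149785372878 · 5^{−44} = 5697982524930156243149785372878/5684341886080801486968994140625.
As a reduced fraction: E[X] = 5697982524930156243149785372878/5684341886080801486968994140625 ≈ 1.00240.
Is E[X] < 1? NO.
Since E[X] ≥ 1, the first-moment bound is inconclusive at n = 5394; it does NOT by itself certify R_5(10) > 5394.

E[X] = 5697982524930156243149785372878/5684341886080801486968994140625 ≈ 1.00240; E[X] ≥ 1; first-moment method inconclusive here.


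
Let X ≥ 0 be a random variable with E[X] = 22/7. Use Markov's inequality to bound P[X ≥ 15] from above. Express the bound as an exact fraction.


μ = E[X] = 22/7, a = 15.
Markov: P[X ≥ 15] ≤ μ/a = (22/7)/15 = 22/105.
Numerically: ≈ 0.209524.
(Since a = 15 > μ = 3.142857, the bound 22/105 is < 1 and informative.)

P[X ≥ 15] ≤ 22/105 ≈ 0.209524.


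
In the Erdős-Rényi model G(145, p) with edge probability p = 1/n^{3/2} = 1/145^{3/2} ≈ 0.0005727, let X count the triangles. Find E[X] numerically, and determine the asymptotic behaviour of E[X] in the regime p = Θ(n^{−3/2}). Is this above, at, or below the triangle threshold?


Number of potential triangles: C(145, 3) = 497640.
Each occurs with probability p³ ≈ (0.0005727)³ ≈ 1.878642e-10.
By linearity: E[X] = C(145, 3)·p³ ≈ 497640 · 1.878642e-10 ≈ 0.0001.
Since α = 3/2 > 1, p = c/n^{3/2} = o(1/n) is below the triangle threshold p ~ 1/n. Asymptotically E[X] ~ (c³/6)·n^{3(1−α)} = (1³/6)·n^{-1.5} → 0, so by Markov's inequality G has no triangles w.h.p.

E[X] ≈ 0.0001; in regime p = Θ(1/n^{3/2}) E[X] tends to 0 (below the triangle threshold p ~ 1/n).
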